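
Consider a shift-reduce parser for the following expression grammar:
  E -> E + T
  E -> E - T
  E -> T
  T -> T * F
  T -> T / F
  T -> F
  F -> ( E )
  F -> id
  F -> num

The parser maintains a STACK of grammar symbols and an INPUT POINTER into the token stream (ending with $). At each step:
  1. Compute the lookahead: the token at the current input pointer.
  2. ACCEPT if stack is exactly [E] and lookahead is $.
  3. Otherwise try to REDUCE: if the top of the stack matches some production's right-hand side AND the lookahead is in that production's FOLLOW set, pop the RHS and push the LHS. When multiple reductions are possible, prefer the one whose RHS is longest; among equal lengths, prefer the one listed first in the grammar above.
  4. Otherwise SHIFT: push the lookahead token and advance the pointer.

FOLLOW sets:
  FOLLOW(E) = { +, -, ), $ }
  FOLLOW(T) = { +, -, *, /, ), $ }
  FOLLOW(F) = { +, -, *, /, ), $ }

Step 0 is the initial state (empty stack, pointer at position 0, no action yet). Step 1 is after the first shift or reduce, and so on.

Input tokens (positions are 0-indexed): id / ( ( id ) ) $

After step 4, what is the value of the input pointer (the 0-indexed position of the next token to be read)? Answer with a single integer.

Answer: 2

Derivation:
Step 1: shift id. Stack=[id] ptr=1 lookahead=/ remaining=[/ ( ( id ) ) $]
Step 2: reduce F->id. Stack=[F] ptr=1 lookahead=/ remaining=[/ ( ( id ) ) $]
Step 3: reduce T->F. Stack=[T] ptr=1 lookahead=/ remaining=[/ ( ( id ) ) $]
Step 4: shift /. Stack=[T /] ptr=2 lookahead=( remaining=[( ( id ) ) $]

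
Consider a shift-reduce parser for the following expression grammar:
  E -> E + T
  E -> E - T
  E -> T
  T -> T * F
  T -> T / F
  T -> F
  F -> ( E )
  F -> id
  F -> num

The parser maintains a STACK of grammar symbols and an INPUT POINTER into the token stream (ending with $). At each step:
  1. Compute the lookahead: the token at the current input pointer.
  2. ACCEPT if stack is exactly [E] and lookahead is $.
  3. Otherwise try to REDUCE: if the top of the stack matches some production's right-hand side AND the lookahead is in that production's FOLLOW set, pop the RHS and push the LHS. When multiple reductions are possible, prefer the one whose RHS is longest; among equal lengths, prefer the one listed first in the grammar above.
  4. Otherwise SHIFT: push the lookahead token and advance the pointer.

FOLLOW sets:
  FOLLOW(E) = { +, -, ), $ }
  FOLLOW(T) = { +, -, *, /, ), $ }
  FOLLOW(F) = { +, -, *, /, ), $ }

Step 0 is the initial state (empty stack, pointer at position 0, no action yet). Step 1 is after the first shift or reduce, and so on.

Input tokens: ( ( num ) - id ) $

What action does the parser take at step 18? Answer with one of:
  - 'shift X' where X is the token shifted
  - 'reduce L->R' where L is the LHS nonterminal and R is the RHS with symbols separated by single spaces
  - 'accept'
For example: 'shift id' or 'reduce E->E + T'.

Step 1: shift (. Stack=[(] ptr=1 lookahead=( remaining=[( num ) - id ) $]
Step 2: shift (. Stack=[( (] ptr=2 lookahead=num remaining=[num ) - id ) $]
Step 3: shift num. Stack=[( ( num] ptr=3 lookahead=) remaining=[) - id ) $]
Step 4: reduce F->num. Stack=[( ( F] ptr=3 lookahead=) remaining=[) - id ) $]
Step 5: reduce T->F. Stack=[( ( T] ptr=3 lookahead=) remaining=[) - id ) $]
Step 6: reduce E->T. Stack=[( ( E] ptr=3 lookahead=) remaining=[) - id ) $]
Step 7: shift ). Stack=[( ( E )] ptr=4 lookahead=- remaining=[- id ) $]
Step 8: reduce F->( E ). Stack=[( F] ptr=4 lookahead=- remaining=[- id ) $]
Step 9: reduce T->F. Stack=[( T] ptr=4 lookahead=- remaining=[- id ) $]
Step 10: reduce E->T. Stack=[( E] ptr=4 lookahead=- remaining=[- id ) $]
Step 11: shift -. Stack=[( E -] ptr=5 lookahead=id remaining=[id ) $]
Step 12: shift id. Stack=[( E - id] ptr=6 lookahead=) remaining=[) $]
Step 13: reduce F->id. Stack=[( E - F] ptr=6 lookahead=) remaining=[) $]
Step 14: reduce T->F. Stack=[( E - T] ptr=6 lookahead=) remaining=[) $]
Step 15: reduce E->E - T. Stack=[( E] ptr=6 lookahead=) remaining=[) $]
Step 16: shift ). Stack=[( E )] ptr=7 lookahead=$ remaining=[$]
Step 17: reduce F->( E ). Stack=[F] ptr=7 lookahead=$ remaining=[$]
Step 18: reduce T->F. Stack=[T] ptr=7 lookahead=$ remaining=[$]

Answer: reduce T->F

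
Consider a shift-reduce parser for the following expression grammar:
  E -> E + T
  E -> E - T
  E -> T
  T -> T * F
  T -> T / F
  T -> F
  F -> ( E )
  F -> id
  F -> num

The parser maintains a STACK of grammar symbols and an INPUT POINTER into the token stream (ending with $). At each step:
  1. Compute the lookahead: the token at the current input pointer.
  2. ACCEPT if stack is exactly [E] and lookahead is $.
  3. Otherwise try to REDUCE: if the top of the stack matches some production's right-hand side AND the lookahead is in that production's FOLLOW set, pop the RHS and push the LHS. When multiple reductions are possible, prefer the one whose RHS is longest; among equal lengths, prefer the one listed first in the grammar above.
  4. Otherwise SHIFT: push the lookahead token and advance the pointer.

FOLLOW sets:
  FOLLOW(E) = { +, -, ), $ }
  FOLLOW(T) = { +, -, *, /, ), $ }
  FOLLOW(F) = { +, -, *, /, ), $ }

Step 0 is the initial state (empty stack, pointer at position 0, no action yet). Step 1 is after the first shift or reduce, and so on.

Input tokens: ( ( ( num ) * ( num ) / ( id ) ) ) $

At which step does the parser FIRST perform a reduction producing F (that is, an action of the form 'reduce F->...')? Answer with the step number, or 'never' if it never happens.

Answer: 5

Derivation:
Step 1: shift (. Stack=[(] ptr=1 lookahead=( remaining=[( ( num ) * ( num ) / ( id ) ) ) $]
Step 2: shift (. Stack=[( (] ptr=2 lookahead=( remaining=[( num ) * ( num ) / ( id ) ) ) $]
Step 3: shift (. Stack=[( ( (] ptr=3 lookahead=num remaining=[num ) * ( num ) / ( id ) ) ) $]
Step 4: shift num. Stack=[( ( ( num] ptr=4 lookahead=) remaining=[) * ( num ) / ( id ) ) ) $]
Step 5: reduce F->num. Stack=[( ( ( F] ptr=4 lookahead=) remaining=[) * ( num ) / ( id ) ) ) $]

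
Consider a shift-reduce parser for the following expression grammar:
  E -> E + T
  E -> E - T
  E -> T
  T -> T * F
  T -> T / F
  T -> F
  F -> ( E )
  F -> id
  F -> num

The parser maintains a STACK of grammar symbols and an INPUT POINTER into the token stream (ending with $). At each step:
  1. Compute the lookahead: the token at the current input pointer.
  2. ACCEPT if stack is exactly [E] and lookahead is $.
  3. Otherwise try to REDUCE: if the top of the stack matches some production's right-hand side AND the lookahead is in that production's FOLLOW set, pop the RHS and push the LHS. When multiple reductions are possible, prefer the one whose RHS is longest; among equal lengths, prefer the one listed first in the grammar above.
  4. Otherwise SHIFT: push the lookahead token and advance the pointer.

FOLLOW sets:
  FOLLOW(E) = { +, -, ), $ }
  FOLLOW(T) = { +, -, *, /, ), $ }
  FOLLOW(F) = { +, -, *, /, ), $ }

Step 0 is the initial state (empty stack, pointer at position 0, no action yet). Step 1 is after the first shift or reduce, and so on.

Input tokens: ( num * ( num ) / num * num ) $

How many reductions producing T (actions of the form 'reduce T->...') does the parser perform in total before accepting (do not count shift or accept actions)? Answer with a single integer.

Step 1: shift (. Stack=[(] ptr=1 lookahead=num remaining=[num * ( num ) / num * num ) $]
Step 2: shift num. Stack=[( num] ptr=2 lookahead=* remaining=[* ( num ) / num * num ) $]
Step 3: reduce F->num. Stack=[( F] ptr=2 lookahead=* remaining=[* ( num ) / num * num ) $]
Step 4: reduce T->F. Stack=[( T] ptr=2 lookahead=* remaining=[* ( num ) / num * num ) $]
Step 5: shift *. Stack=[( T *] ptr=3 lookahead=( remaining=[( num ) / num * num ) $]
Step 6: shift (. Stack=[( T * (] ptr=4 lookahead=num remaining=[num ) / num * num ) $]
Step 7: shift num. Stack=[( T * ( num] ptr=5 lookahead=) remaining=[) / num * num ) $]
Step 8: reduce F->num. Stack=[( T * ( F] ptr=5 lookahead=) remaining=[) / num * num ) $]
Step 9: reduce T->F. Stack=[( T * ( T] ptr=5 lookahead=) remaining=[) / num * num ) $]
Step 10: reduce E->T. Stack=[( T * ( E] ptr=5 lookahead=) remaining=[) / num * num ) $]
Step 11: shift ). Stack=[( T * ( E )] ptr=6 lookahead=/ remaining=[/ num * num ) $]
Step 12: reduce F->( E ). Stack=[( T * F] ptr=6 lookahead=/ remaining=[/ num * num ) $]
Step 13: reduce T->T * F. Stack=[( T] ptr=6 lookahead=/ remaining=[/ num * num ) $]
Step 14: shift /. Stack=[( T /] ptr=7 lookahead=num remaining=[num * num ) $]
Step 15: shift num. Stack=[( T / num] ptr=8 lookahead=* remaining=[* num ) $]
Step 16: reduce F->num. Stack=[( T / F] ptr=8 lookahead=* remaining=[* num ) $]
Step 17: reduce T->T / F. Stack=[( T] ptr=8 lookahead=* remaining=[* num ) $]
Step 18: shift *. Stack=[( T *] ptr=9 lookahead=num remaining=[num ) $]
Step 19: shift num. Stack=[( T * num] ptr=10 lookahead=) remaining=[) $]
Step 20: reduce F->num. Stack=[( T * F] ptr=10 lookahead=) remaining=[) $]
Step 21: reduce T->T * F. Stack=[( T] ptr=10 lookahead=) remaining=[) $]
Step 22: reduce E->T. Stack=[( E] ptr=10 lookahead=) remaining=[) $]
Step 23: shift ). Stack=[( E )] ptr=11 lookahead=$ remaining=[$]
Step 24: reduce F->( E ). Stack=[F] ptr=11 lookahead=$ remaining=[$]
Step 25: reduce T->F. Stack=[T] ptr=11 lookahead=$ remaining=[$]
Step 26: reduce E->T. Stack=[E] ptr=11 lookahead=$ remaining=[$]
Step 27: accept. Stack=[E] ptr=11 lookahead=$ remaining=[$]

Answer: 6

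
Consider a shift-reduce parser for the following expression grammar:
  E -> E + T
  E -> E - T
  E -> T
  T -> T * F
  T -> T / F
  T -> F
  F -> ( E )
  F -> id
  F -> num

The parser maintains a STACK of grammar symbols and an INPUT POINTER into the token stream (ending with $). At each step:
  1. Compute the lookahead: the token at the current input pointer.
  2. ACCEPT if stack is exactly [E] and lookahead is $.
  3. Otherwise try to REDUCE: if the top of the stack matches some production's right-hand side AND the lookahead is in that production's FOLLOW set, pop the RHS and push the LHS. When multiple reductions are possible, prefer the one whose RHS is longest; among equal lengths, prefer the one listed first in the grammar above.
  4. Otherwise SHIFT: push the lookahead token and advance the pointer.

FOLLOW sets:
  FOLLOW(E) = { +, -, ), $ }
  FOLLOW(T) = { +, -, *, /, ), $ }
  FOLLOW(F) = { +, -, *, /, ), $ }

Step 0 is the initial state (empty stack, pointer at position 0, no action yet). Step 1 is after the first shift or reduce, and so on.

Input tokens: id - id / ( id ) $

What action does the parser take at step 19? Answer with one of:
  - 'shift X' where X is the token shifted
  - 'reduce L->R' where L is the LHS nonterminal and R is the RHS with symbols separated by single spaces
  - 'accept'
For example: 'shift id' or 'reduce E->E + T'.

Answer: accept

Derivation:
Step 1: shift id. Stack=[id] ptr=1 lookahead=- remaining=[- id / ( id ) $]
Step 2: reduce F->id. Stack=[F] ptr=1 lookahead=- remaining=[- id / ( id ) $]
Step 3: reduce T->F. Stack=[T] ptr=1 lookahead=- remaining=[- id / ( id ) $]
Step 4: reduce E->T. Stack=[E] ptr=1 lookahead=- remaining=[- id / ( id ) $]
Step 5: shift -. Stack=[E -] ptr=2 lookahead=id remaining=[id / ( id ) $]
Step 6: shift id. Stack=[E - id] ptr=3 lookahead=/ remaining=[/ ( id ) $]
Step 7: reduce F->id. Stack=[E - F] ptr=3 lookahead=/ remaining=[/ ( id ) $]
Step 8: reduce T->F. Stack=[E - T] ptr=3 lookahead=/ remaining=[/ ( id ) $]
Step 9: shift /. Stack=[E - T /] ptr=4 lookahead=( remaining=[( id ) $]
Step 10: shift (. Stack=[E - T / (] ptr=5 lookahead=id remaining=[id ) $]
Step 11: shift id. Stack=[E - T / ( id] ptr=6 lookahead=) remaining=[) $]
Step 12: reduce F->id. Stack=[E - T / ( F] ptr=6 lookahead=) remaining=[) $]
Step 13: reduce T->F. Stack=[E - T / ( T] ptr=6 lookahead=) remaining=[) $]
Step 14: reduce E->T. Stack=[E - T / ( E] ptr=6 lookahead=) remaining=[) $]
Step 15: shift ). Stack=[E - T / ( E )] ptr=7 lookahead=$ remaining=[$]
Step 16: reduce F->( E ). Stack=[E - T / F] ptr=7 lookahead=$ remaining=[$]
Step 17: reduce T->T / F. Stack=[E - T] ptr=7 lookahead=$ remaining=[$]
Step 18: reduce E->E - T. Stack=[E] ptr=7 lookahead=$ remaining=[$]
Step 19: accept. Stack=[E] ptr=7 lookahead=$ remaining=[$]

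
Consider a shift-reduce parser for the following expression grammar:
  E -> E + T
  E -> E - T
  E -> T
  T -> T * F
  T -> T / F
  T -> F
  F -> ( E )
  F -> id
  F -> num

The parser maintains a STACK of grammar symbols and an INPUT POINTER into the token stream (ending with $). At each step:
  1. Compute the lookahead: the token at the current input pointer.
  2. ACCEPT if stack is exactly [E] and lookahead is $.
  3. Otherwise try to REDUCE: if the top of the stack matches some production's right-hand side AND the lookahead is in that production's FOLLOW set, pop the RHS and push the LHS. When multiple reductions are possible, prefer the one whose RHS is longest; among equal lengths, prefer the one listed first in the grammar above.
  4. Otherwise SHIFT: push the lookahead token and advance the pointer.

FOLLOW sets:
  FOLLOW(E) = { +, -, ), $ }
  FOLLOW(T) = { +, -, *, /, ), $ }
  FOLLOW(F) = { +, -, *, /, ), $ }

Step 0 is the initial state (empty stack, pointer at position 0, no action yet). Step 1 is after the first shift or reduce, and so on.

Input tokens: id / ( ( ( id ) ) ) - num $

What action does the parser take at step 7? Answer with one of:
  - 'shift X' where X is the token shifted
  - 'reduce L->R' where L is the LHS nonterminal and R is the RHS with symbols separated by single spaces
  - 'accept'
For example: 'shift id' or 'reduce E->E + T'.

Answer: shift (

Derivation:
Step 1: shift id. Stack=[id] ptr=1 lookahead=/ remaining=[/ ( ( ( id ) ) ) - num $]
Step 2: reduce F->id. Stack=[F] ptr=1 lookahead=/ remaining=[/ ( ( ( id ) ) ) - num $]
Step 3: reduce T->F. Stack=[T] ptr=1 lookahead=/ remaining=[/ ( ( ( id ) ) ) - num $]
Step 4: shift /. Stack=[T /] ptr=2 lookahead=( remaining=[( ( ( id ) ) ) - num $]
Step 5: shift (. Stack=[T / (] ptr=3 lookahead=( remaining=[( ( id ) ) ) - num $]
Step 6: shift (. Stack=[T / ( (] ptr=4 lookahead=( remaining=[( id ) ) ) - num $]
Step 7: shift (. Stack=[T / ( ( (] ptr=5 lookahead=id remaining=[id ) ) ) - num $]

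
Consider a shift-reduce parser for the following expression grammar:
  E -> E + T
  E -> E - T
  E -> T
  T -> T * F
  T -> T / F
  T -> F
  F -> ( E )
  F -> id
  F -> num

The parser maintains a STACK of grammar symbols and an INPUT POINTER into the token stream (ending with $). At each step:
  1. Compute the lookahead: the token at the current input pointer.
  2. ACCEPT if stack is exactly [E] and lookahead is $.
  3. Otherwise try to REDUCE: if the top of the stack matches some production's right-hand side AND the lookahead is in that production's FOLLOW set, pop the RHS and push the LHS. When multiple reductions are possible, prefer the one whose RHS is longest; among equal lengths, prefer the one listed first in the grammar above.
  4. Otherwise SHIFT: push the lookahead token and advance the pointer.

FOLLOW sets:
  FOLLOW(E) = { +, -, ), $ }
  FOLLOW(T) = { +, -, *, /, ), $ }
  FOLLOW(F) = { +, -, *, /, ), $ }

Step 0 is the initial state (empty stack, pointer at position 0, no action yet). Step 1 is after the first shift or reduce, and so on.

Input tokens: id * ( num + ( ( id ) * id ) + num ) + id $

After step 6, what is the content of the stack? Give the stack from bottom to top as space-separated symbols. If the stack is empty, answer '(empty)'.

Answer: T * ( num

Derivation:
Step 1: shift id. Stack=[id] ptr=1 lookahead=* remaining=[* ( num + ( ( id ) * id ) + num ) + id $]
Step 2: reduce F->id. Stack=[F] ptr=1 lookahead=* remaining=[* ( num + ( ( id ) * id ) + num ) + id $]
Step 3: reduce T->F. Stack=[T] ptr=1 lookahead=* remaining=[* ( num + ( ( id ) * id ) + num ) + id $]
Step 4: shift *. Stack=[T *] ptr=2 lookahead=( remaining=[( num + ( ( id ) * id ) + num ) + id $]
Step 5: shift (. Stack=[T * (] ptr=3 lookahead=num remaining=[num + ( ( id ) * id ) + num ) + id $]
Step 6: shift num. Stack=[T * ( num] ptr=4 lookahead=+ remaining=[+ ( ( id ) * id ) + num ) + id $]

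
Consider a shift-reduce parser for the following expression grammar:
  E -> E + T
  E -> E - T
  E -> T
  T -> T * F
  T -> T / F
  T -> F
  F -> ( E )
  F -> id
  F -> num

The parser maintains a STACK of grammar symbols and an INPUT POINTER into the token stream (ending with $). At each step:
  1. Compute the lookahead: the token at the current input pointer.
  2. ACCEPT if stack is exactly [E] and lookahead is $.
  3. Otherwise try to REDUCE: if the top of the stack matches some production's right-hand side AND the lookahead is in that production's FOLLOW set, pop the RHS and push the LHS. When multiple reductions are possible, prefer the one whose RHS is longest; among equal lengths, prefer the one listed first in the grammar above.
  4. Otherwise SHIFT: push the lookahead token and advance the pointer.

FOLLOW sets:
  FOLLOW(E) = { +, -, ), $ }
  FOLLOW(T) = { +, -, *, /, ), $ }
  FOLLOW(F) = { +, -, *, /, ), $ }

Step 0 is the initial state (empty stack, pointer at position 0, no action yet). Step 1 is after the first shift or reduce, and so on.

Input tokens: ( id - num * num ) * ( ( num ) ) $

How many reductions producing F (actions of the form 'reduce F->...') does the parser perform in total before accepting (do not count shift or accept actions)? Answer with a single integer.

Step 1: shift (. Stack=[(] ptr=1 lookahead=id remaining=[id - num * num ) * ( ( num ) ) $]
Step 2: shift id. Stack=[( id] ptr=2 lookahead=- remaining=[- num * num ) * ( ( num ) ) $]
Step 3: reduce F->id. Stack=[( F] ptr=2 lookahead=- remaining=[- num * num ) * ( ( num ) ) $]
Step 4: reduce T->F. Stack=[( T] ptr=2 lookahead=- remaining=[- num * num ) * ( ( num ) ) $]
Step 5: reduce E->T. Stack=[( E] ptr=2 lookahead=- remaining=[- num * num ) * ( ( num ) ) $]
Step 6: shift -. Stack=[( E -] ptr=3 lookahead=num remaining=[num * num ) * ( ( num ) ) $]
Step 7: shift num. Stack=[( E - num] ptr=4 lookahead=* remaining=[* num ) * ( ( num ) ) $]
Step 8: reduce F->num. Stack=[( E - F] ptr=4 lookahead=* remaining=[* num ) * ( ( num ) ) $]
Step 9: reduce T->F. Stack=[( E - T] ptr=4 lookahead=* remaining=[* num ) * ( ( num ) ) $]
Step 10: shift *. Stack=[( E - T *] ptr=5 lookahead=num remaining=[num ) * ( ( num ) ) $]
Step 11: shift num. Stack=[( E - T * num] ptr=6 lookahead=) remaining=[) * ( ( num ) ) $]
Step 12: reduce F->num. Stack=[( E - T * F] ptr=6 lookahead=) remaining=[) * ( ( num ) ) $]
Step 13: reduce T->T * F. Stack=[( E - T] ptr=6 lookahead=) remaining=[) * ( ( num ) ) $]
Step 14: reduce E->E - T. Stack=[( E] ptr=6 lookahead=) remaining=[) * ( ( num ) ) $]
Step 15: shift ). Stack=[( E )] ptr=7 lookahead=* remaining=[* ( ( num ) ) $]
Step 16: reduce F->( E ). Stack=[F] ptr=7 lookahead=* remaining=[* ( ( num ) ) $]
Step 17: reduce T->F. Stack=[T] ptr=7 lookahead=* remaining=[* ( ( num ) ) $]
Step 18: shift *. Stack=[T *] ptr=8 lookahead=( remaining=[( ( num ) ) $]
Step 19: shift (. Stack=[T * (] ptr=9 lookahead=( remaining=[( num ) ) $]
Step 20: shift (. Stack=[T * ( (] ptr=10 lookahead=num remaining=[num ) ) $]
Step 21: shift num. Stack=[T * ( ( num] ptr=11 lookahead=) remaining=[) ) $]
Step 22: reduce F->num. Stack=[T * ( ( F] ptr=11 lookahead=) remaining=[) ) $]
Step 23: reduce T->F. Stack=[T * ( ( T] ptr=11 lookahead=) remaining=[) ) $]
Step 24: reduce E->T. Stack=[T * ( ( E] ptr=11 lookahead=) remaining=[) ) $]
Step 25: shift ). Stack=[T * ( ( E )] ptr=12 lookahead=) remaining=[) $]
Step 26: reduce F->( E ). Stack=[T * ( F] ptr=12 lookahead=) remaining=[) $]
Step 27: reduce T->F. Stack=[T * ( T] ptr=12 lookahead=) remaining=[) $]
Step 28: reduce E->T. Stack=[T * ( E] ptr=12 lookahead=) remaining=[) $]
Step 29: shift ). Stack=[T * ( E )] ptr=13 lookahead=$ remaining=[$]
Step 30: reduce F->( E ). Stack=[T * F] ptr=13 lookahead=$ remaining=[$]
Step 31: reduce T->T * F. Stack=[T] ptr=13 lookahead=$ remaining=[$]
Step 32: reduce E->T. Stack=[E] ptr=13 lookahead=$ remaining=[$]
Step 33: accept. Stack=[E] ptr=13 lookahead=$ remaining=[$]

Answer: 7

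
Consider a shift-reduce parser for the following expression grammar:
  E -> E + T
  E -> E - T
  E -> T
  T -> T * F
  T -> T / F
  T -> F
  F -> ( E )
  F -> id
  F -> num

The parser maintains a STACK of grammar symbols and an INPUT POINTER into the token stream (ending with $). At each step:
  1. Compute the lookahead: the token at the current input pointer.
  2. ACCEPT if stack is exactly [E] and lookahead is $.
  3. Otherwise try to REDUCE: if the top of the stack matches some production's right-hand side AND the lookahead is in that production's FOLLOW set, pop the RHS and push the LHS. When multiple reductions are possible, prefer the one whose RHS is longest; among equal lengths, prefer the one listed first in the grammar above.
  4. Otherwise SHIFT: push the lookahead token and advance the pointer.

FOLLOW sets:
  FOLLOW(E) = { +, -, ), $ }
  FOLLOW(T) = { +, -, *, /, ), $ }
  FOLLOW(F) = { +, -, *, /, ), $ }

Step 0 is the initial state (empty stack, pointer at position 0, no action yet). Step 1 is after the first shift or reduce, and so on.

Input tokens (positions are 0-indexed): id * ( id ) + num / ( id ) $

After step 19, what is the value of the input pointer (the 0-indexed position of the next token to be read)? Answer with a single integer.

Answer: 9

Derivation:
Step 1: shift id. Stack=[id] ptr=1 lookahead=* remaining=[* ( id ) + num / ( id ) $]
Step 2: reduce F->id. Stack=[F] ptr=1 lookahead=* remaining=[* ( id ) + num / ( id ) $]
Step 3: reduce T->F. Stack=[T] ptr=1 lookahead=* remaining=[* ( id ) + num / ( id ) $]
Step 4: shift *. Stack=[T *] ptr=2 lookahead=( remaining=[( id ) + num / ( id ) $]
Step 5: shift (. Stack=[T * (] ptr=3 lookahead=id remaining=[id ) + num / ( id ) $]
Step 6: shift id. Stack=[T * ( id] ptr=4 lookahead=) remaining=[) + num / ( id ) $]
Step 7: reduce F->id. Stack=[T * ( F] ptr=4 lookahead=) remaining=[) + num / ( id ) $]
Step 8: reduce T->F. Stack=[T * ( T] ptr=4 lookahead=) remaining=[) + num / ( id ) $]
Step 9: reduce E->T. Stack=[T * ( E] ptr=4 lookahead=) remaining=[) + num / ( id ) $]
Step 10: shift ). Stack=[T * ( E )] ptr=5 lookahead=+ remaining=[+ num / ( id ) $]
Step 11: reduce F->( E ). Stack=[T * F] ptr=5 lookahead=+ remaining=[+ num / ( id ) $]
Step 12: reduce T->T * F. Stack=[T] ptr=5 lookahead=+ remaining=[+ num / ( id ) $]
Step 13: reduce E->T. Stack=[E] ptr=5 lookahead=+ remaining=[+ num / ( id ) $]
Step 14: shift +. Stack=[E +] ptr=6 lookahead=num remaining=[num / ( id ) $]
Step 15: shift num. Stack=[E + num] ptr=7 lookahead=/ remaining=[/ ( id ) $]
Step 16: reduce F->num. Stack=[E + F] ptr=7 lookahead=/ remaining=[/ ( id ) $]
Step 17: reduce T->F. Stack=[E + T] ptr=7 lookahead=/ remaining=[/ ( id ) $]
Step 18: shift /. Stack=[E + T /] ptr=8 lookahead=( remaining=[( id ) $]
Step 19: shift (. Stack=[E + T / (] ptr=9 lookahead=id remaining=[id ) $]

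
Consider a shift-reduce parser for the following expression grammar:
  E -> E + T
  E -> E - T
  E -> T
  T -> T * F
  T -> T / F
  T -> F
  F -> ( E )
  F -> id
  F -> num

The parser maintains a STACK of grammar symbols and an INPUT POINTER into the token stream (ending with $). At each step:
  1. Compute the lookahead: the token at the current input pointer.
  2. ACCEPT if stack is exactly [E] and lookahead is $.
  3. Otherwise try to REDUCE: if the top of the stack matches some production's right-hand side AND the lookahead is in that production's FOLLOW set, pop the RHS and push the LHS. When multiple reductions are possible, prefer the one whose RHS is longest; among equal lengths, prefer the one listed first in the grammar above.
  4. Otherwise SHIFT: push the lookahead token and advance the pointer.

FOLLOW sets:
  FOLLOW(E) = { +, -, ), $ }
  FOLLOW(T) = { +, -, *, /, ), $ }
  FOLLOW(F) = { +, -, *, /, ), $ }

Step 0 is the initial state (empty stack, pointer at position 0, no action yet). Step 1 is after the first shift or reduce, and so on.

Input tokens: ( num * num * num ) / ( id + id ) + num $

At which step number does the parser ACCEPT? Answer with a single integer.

Answer: 37

Derivation:
Step 1: shift (. Stack=[(] ptr=1 lookahead=num remaining=[num * num * num ) / ( id + id ) + num $]
Step 2: shift num. Stack=[( num] ptr=2 lookahead=* remaining=[* num * num ) / ( id + id ) + num $]
Step 3: reduce F->num. Stack=[( F] ptr=2 lookahead=* remaining=[* num * num ) / ( id + id ) + num $]
Step 4: reduce T->F. Stack=[( T] ptr=2 lookahead=* remaining=[* num * num ) / ( id + id ) + num $]
Step 5: shift *. Stack=[( T *] ptr=3 lookahead=num remaining=[num * num ) / ( id + id ) + num $]
Step 6: shift num. Stack=[( T * num] ptr=4 lookahead=* remaining=[* num ) / ( id + id ) + num $]
Step 7: reduce F->num. Stack=[( T * F] ptr=4 lookahead=* remaining=[* num ) / ( id + id ) + num $]
Step 8: reduce T->T * F. Stack=[( T] ptr=4 lookahead=* remaining=[* num ) / ( id + id ) + num $]
Step 9: shift *. Stack=[( T *] ptr=5 lookahead=num remaining=[num ) / ( id + id ) + num $]
Step 10: shift num. Stack=[( T * num] ptr=6 lookahead=) remaining=[) / ( id + id ) + num $]
Step 11: reduce F->num. Stack=[( T * F] ptr=6 lookahead=) remaining=[) / ( id + id ) + num $]
Step 12: reduce T->T * F. Stack=[( T] ptr=6 lookahead=) remaining=[) / ( id + id ) + num $]
Step 13: reduce E->T. Stack=[( E] ptr=6 lookahead=) remaining=[) / ( id + id ) + num $]
Step 14: shift ). Stack=[( E )] ptr=7 lookahead=/ remaining=[/ ( id + id ) + num $]
Step 15: reduce F->( E ). Stack=[F] ptr=7 lookahead=/ remaining=[/ ( id + id ) + num $]
Step 16: reduce T->F. Stack=[T] ptr=7 lookahead=/ remaining=[/ ( id + id ) + num $]
Step 17: shift /. Stack=[T /] ptr=8 lookahead=( remaining=[( id + id ) + num $]
Step 18: shift (. Stack=[T / (] ptr=9 lookahead=id remaining=[id + id ) + num $]
Step 19: shift id. Stack=[T / ( id] ptr=10 lookahead=+ remaining=[+ id ) + num $]
Step 20: reduce F->id. Stack=[T / ( F] ptr=10 lookahead=+ remaining=[+ id ) + num $]
Step 21: reduce T->F. Stack=[T / ( T] ptr=10 lookahead=+ remaining=[+ id ) + num $]
Step 22: reduce E->T. Stack=[T / ( E] ptr=10 lookahead=+ remaining=[+ id ) + num $]
Step 23: shift +. Stack=[T / ( E +] ptr=11 lookahead=id remaining=[id ) + num $]
Step 24: shift id. Stack=[T / ( E + id] ptr=12 lookahead=) remaining=[) + num $]
Step 25: reduce F->id. Stack=[T / ( E + F] ptr=12 lookahead=) remaining=[) + num $]
Step 26: reduce T->F. Stack=[T / ( E + T] ptr=12 lookahead=) remaining=[) + num $]
Step 27: reduce E->E + T. Stack=[T / ( E] ptr=12 lookahead=) remaining=[) + num $]
Step 28: shift ). Stack=[T / ( E )] ptr=13 lookahead=+ remaining=[+ num $]
Step 29: reduce F->( E ). Stack=[T / F] ptr=13 lookahead=+ remaining=[+ num $]
Step 30: reduce T->T / F. Stack=[T] ptr=13 lookahead=+ remaining=[+ num $]
Step 31: reduce E->T. Stack=[E] ptr=13 lookahead=+ remaining=[+ num $]
Step 32: shift +. Stack=[E +] ptr=14 lookahead=num remaining=[num $]
Step 33: shift num. Stack=[E + num] ptr=15 lookahead=$ remaining=[$]
Step 34: reduce F->num. Stack=[E + F] ptr=15 lookahead=$ remaining=[$]
Step 35: reduce T->F. Stack=[E + T] ptr=15 lookahead=$ remaining=[$]
Step 36: reduce E->E + T. Stack=[E] ptr=15 lookahead=$ remaining=[$]
Step 37: accept. Stack=[E] ptr=15 lookahead=$ remaining=[$]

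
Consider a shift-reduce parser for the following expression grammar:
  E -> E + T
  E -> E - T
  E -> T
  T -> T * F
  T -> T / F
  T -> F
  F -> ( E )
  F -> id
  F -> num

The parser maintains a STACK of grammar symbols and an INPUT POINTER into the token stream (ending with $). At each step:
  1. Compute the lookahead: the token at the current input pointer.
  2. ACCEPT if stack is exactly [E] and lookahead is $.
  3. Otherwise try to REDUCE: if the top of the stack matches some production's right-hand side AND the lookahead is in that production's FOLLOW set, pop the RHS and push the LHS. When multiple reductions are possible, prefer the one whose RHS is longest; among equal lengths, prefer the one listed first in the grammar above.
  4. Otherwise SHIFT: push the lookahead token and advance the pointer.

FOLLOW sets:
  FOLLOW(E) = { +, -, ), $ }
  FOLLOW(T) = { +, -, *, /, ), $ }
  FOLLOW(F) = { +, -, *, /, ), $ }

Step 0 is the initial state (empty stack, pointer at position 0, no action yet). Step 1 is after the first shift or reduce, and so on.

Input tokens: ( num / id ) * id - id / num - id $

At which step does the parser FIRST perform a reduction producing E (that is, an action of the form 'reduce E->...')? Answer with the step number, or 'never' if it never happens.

Answer: 9

Derivation:
Step 1: shift (. Stack=[(] ptr=1 lookahead=num remaining=[num / id ) * id - id / num - id $]
Step 2: shift num. Stack=[( num] ptr=2 lookahead=/ remaining=[/ id ) * id - id / num - id $]
Step 3: reduce F->num. Stack=[( F] ptr=2 lookahead=/ remaining=[/ id ) * id - id / num - id $]
Step 4: reduce T->F. Stack=[( T] ptr=2 lookahead=/ remaining=[/ id ) * id - id / num - id $]
Step 5: shift /. Stack=[( T /] ptr=3 lookahead=id remaining=[id ) * id - id / num - id $]
Step 6: shift id. Stack=[( T / id] ptr=4 lookahead=) remaining=[) * id - id / num - id $]
Step 7: reduce F->id. Stack=[( T / F] ptr=4 lookahead=) remaining=[) * id - id / num - id $]
Step 8: reduce T->T / F. Stack=[( T] ptr=4 lookahead=) remaining=[) * id - id / num - id $]
Step 9: reduce E->T. Stack=[( E] ptr=4 lookahead=) remaining=[) * id - id / num - id $]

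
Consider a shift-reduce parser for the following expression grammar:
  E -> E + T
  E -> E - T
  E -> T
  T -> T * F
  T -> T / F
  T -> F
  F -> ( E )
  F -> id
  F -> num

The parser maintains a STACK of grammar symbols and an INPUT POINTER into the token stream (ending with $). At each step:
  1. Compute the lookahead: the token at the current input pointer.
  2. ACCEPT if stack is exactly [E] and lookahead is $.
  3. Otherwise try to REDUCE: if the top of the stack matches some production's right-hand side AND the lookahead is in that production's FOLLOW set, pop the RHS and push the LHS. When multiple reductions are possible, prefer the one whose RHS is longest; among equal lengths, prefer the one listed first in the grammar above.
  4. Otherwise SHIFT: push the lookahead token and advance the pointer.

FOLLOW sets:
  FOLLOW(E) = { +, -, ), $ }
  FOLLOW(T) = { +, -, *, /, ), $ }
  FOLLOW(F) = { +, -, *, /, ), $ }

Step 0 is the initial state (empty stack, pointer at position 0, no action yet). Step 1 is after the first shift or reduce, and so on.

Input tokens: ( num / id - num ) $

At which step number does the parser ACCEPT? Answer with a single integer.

Step 1: shift (. Stack=[(] ptr=1 lookahead=num remaining=[num / id - num ) $]
Step 2: shift num. Stack=[( num] ptr=2 lookahead=/ remaining=[/ id - num ) $]
Step 3: reduce F->num. Stack=[( F] ptr=2 lookahead=/ remaining=[/ id - num ) $]
Step 4: reduce T->F. Stack=[( T] ptr=2 lookahead=/ remaining=[/ id - num ) $]
Step 5: shift /. Stack=[( T /] ptr=3 lookahead=id remaining=[id - num ) $]
Step 6: shift id. Stack=[( T / id] ptr=4 lookahead=- remaining=[- num ) $]
Step 7: reduce F->id. Stack=[( T / F] ptr=4 lookahead=- remaining=[- num ) $]
Step 8: reduce T->T / F. Stack=[( T] ptr=4 lookahead=- remaining=[- num ) $]
Step 9: reduce E->T. Stack=[( E] ptr=4 lookahead=- remaining=[- num ) $]
Step 10: shift -. Stack=[( E -] ptr=5 lookahead=num remaining=[num ) $]
Step 11: shift num. Stack=[( E - num] ptr=6 lookahead=) remaining=[) $]
Step 12: reduce F->num. Stack=[( E - F] ptr=6 lookahead=) remaining=[) $]
Step 13: reduce T->F. Stack=[( E - T] ptr=6 lookahead=) remaining=[) $]
Step 14: reduce E->E - T. Stack=[( E] ptr=6 lookahead=) remaining=[) $]
Step 15: shift ). Stack=[( E )] ptr=7 lookahead=$ remaining=[$]
Step 16: reduce F->( E ). Stack=[F] ptr=7 lookahead=$ remaining=[$]
Step 17: reduce T->F. Stack=[T] ptr=7 lookahead=$ remaining=[$]
Step 18: reduce E->T. Stack=[E] ptr=7 lookahead=$ remaining=[$]
Step 19: accept. Stack=[E] ptr=7 lookahead=$ remaining=[$]

Answer: 19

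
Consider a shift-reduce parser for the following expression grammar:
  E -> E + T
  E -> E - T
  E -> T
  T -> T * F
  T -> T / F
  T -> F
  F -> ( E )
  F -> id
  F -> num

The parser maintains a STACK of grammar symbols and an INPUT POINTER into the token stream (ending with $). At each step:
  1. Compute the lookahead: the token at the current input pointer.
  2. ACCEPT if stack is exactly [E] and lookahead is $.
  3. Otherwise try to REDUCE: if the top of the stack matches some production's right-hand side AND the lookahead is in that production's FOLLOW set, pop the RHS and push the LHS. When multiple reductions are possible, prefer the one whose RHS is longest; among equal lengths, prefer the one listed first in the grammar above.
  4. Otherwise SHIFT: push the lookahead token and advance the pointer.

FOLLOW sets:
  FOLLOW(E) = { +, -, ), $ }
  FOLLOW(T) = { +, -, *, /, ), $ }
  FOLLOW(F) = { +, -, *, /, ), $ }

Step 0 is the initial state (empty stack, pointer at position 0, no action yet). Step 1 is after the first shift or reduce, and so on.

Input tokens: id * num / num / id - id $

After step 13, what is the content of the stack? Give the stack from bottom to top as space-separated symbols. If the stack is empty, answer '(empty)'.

Answer: T / id

Derivation:
Step 1: shift id. Stack=[id] ptr=1 lookahead=* remaining=[* num / num / id - id $]
Step 2: reduce F->id. Stack=[F] ptr=1 lookahead=* remaining=[* num / num / id - id $]
Step 3: reduce T->F. Stack=[T] ptr=1 lookahead=* remaining=[* num / num / id - id $]
Step 4: shift *. Stack=[T *] ptr=2 lookahead=num remaining=[num / num / id - id $]
Step 5: shift num. Stack=[T * num] ptr=3 lookahead=/ remaining=[/ num / id - id $]
Step 6: reduce F->num. Stack=[T * F] ptr=3 lookahead=/ remaining=[/ num / id - id $]
Step 7: reduce T->T * F. Stack=[T] ptr=3 lookahead=/ remaining=[/ num / id - id $]
Step 8: shift /. Stack=[T /] ptr=4 lookahead=num remaining=[num / id - id $]
Step 9: shift num. Stack=[T / num] ptr=5 lookahead=/ remaining=[/ id - id $]
Step 10: reduce F->num. Stack=[T / F] ptr=5 lookahead=/ remaining=[/ id - id $]
Step 11: reduce T->T / F. Stack=[T] ptr=5 lookahead=/ remaining=[/ id - id $]
Step 12: shift /. Stack=[T /] ptr=6 lookahead=id remaining=[id - id $]
Step 13: shift id. Stack=[T / id] ptr=7 lookahead=- remaining=[- id $]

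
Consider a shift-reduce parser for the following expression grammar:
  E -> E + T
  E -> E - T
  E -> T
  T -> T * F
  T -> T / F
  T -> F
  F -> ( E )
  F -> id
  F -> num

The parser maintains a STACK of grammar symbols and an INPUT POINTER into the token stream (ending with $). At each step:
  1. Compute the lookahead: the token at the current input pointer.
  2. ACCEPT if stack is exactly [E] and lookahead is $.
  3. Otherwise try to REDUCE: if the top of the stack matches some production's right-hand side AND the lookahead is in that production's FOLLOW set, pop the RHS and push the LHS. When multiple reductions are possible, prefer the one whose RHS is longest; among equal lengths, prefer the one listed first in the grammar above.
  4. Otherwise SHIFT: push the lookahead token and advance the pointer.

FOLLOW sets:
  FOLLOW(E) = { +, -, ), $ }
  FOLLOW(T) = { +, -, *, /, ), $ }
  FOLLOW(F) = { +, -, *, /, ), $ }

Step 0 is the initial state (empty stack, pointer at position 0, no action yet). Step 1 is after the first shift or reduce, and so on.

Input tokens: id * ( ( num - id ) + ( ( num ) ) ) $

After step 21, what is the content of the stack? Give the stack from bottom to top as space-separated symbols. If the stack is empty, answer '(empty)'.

Step 1: shift id. Stack=[id] ptr=1 lookahead=* remaining=[* ( ( num - id ) + ( ( num ) ) ) $]
Step 2: reduce F->id. Stack=[F] ptr=1 lookahead=* remaining=[* ( ( num - id ) + ( ( num ) ) ) $]
Step 3: reduce T->F. Stack=[T] ptr=1 lookahead=* remaining=[* ( ( num - id ) + ( ( num ) ) ) $]
Step 4: shift *. Stack=[T *] ptr=2 lookahead=( remaining=[( ( num - id ) + ( ( num ) ) ) $]
Step 5: shift (. Stack=[T * (] ptr=3 lookahead=( remaining=[( num - id ) + ( ( num ) ) ) $]
Step 6: shift (. Stack=[T * ( (] ptr=4 lookahead=num remaining=[num - id ) + ( ( num ) ) ) $]
Step 7: shift num. Stack=[T * ( ( num] ptr=5 lookahead=- remaining=[- id ) + ( ( num ) ) ) $]
Step 8: reduce F->num. Stack=[T * ( ( F] ptr=5 lookahead=- remaining=[- id ) + ( ( num ) ) ) $]
Step 9: reduce T->F. Stack=[T * ( ( T] ptr=5 lookahead=- remaining=[- id ) + ( ( num ) ) ) $]
Step 10: reduce E->T. Stack=[T * ( ( E] ptr=5 lookahead=- remaining=[- id ) + ( ( num ) ) ) $]
Step 11: shift -. Stack=[T * ( ( E -] ptr=6 lookahead=id remaining=[id ) + ( ( num ) ) ) $]
Step 12: shift id. Stack=[T * ( ( E - id] ptr=7 lookahead=) remaining=[) + ( ( num ) ) ) $]
Step 13: reduce F->id. Stack=[T * ( ( E - F] ptr=7 lookahead=) remaining=[) + ( ( num ) ) ) $]
Step 14: reduce T->F. Stack=[T * ( ( E - T] ptr=7 lookahead=) remaining=[) + ( ( num ) ) ) $]
Step 15: reduce E->E - T. Stack=[T * ( ( E] ptr=7 lookahead=) remaining=[) + ( ( num ) ) ) $]
Step 16: shift ). Stack=[T * ( ( E )] ptr=8 lookahead=+ remaining=[+ ( ( num ) ) ) $]
Step 17: reduce F->( E ). Stack=[T * ( F] ptr=8 lookahead=+ remaining=[+ ( ( num ) ) ) $]
Step 18: reduce T->F. Stack=[T * ( T] ptr=8 lookahead=+ remaining=[+ ( ( num ) ) ) $]
Step 19: reduce E->T. Stack=[T * ( E] ptr=8 lookahead=+ remaining=[+ ( ( num ) ) ) $]
Step 20: shift +. Stack=[T * ( E +] ptr=9 lookahead=( remaining=[( ( num ) ) ) $]
Step 21: shift (. Stack=[T * ( E + (] ptr=10 lookahead=( remaining=[( num ) ) ) $]

Answer: T * ( E + (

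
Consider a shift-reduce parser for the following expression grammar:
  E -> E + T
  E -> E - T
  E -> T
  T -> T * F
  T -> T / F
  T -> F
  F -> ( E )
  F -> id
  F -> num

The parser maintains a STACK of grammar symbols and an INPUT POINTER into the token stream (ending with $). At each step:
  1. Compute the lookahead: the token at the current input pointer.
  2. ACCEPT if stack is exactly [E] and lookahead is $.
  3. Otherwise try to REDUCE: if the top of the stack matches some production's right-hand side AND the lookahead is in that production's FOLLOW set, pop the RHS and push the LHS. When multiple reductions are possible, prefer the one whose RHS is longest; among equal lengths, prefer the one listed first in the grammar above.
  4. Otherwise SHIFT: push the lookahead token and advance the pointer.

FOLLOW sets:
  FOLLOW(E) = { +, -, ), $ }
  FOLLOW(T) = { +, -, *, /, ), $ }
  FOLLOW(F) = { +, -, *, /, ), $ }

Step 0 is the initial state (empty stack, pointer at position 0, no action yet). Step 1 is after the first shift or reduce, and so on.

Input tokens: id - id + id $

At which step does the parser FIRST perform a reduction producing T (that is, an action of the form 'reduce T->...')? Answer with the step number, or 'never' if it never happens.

Answer: 3

Derivation:
Step 1: shift id. Stack=[id] ptr=1 lookahead=- remaining=[- id + id $]
Step 2: reduce F->id. Stack=[F] ptr=1 lookahead=- remaining=[- id + id $]
Step 3: reduce T->F. Stack=[T] ptr=1 lookahead=- remaining=[- id + id $]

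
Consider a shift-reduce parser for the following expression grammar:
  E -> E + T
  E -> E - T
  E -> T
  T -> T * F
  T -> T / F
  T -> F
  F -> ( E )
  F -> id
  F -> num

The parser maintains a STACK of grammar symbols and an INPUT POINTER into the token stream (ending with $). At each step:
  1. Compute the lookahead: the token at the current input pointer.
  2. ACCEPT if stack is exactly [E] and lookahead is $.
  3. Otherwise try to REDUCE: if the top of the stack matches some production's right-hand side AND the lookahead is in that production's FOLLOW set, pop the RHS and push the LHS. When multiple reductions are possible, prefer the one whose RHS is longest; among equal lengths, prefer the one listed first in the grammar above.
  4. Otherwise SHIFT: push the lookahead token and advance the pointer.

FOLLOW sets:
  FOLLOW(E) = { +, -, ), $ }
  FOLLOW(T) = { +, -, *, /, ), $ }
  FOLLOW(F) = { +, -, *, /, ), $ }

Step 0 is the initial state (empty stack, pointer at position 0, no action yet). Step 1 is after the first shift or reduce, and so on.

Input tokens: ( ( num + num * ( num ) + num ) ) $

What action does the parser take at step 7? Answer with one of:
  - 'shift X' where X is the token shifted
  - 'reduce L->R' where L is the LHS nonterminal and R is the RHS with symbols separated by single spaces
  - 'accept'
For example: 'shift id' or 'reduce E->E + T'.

Step 1: shift (. Stack=[(] ptr=1 lookahead=( remaining=[( num + num * ( num ) + num ) ) $]
Step 2: shift (. Stack=[( (] ptr=2 lookahead=num remaining=[num + num * ( num ) + num ) ) $]
Step 3: shift num. Stack=[( ( num] ptr=3 lookahead=+ remaining=[+ num * ( num ) + num ) ) $]
Step 4: reduce F->num. Stack=[( ( F] ptr=3 lookahead=+ remaining=[+ num * ( num ) + num ) ) $]
Step 5: reduce T->F. Stack=[( ( T] ptr=3 lookahead=+ remaining=[+ num * ( num ) + num ) ) $]
Step 6: reduce E->T. Stack=[( ( E] ptr=3 lookahead=+ remaining=[+ num * ( num ) + num ) ) $]
Step 7: shift +. Stack=[( ( E +] ptr=4 lookahead=num remaining=[num * ( num ) + num ) ) $]

Answer: shift +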